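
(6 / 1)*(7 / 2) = 21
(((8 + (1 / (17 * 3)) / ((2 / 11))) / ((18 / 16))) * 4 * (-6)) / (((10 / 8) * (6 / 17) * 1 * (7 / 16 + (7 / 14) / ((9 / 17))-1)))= -846848 / 825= -1026.48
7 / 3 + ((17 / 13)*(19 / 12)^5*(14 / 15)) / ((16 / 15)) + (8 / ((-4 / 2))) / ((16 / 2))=342099749 / 25878528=13.22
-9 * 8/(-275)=72/275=0.26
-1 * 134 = -134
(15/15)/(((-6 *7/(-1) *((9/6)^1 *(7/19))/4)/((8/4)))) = 152/441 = 0.34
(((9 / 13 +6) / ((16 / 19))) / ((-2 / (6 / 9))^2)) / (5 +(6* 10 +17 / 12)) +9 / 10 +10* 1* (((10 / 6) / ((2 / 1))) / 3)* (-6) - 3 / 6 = -10104071 / 621660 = -16.25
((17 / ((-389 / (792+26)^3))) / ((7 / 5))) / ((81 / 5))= -232620958600 / 220563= -1054669.00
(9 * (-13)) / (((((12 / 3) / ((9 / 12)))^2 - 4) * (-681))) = 351 / 49940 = 0.01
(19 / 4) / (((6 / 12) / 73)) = 1387 / 2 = 693.50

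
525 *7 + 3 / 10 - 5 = 36703 / 10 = 3670.30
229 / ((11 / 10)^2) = 22900 / 121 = 189.26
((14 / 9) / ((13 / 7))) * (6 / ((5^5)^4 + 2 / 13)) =196 / 3719329833984381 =0.00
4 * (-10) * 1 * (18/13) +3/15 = -3587/65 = -55.18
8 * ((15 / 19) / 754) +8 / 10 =28952 / 35815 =0.81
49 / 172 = 0.28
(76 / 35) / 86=38 / 1505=0.03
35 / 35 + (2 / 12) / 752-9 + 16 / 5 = -108283 / 22560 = -4.80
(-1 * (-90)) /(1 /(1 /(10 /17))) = 153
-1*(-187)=187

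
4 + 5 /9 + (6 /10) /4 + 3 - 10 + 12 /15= -269 /180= -1.49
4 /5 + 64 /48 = 32 /15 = 2.13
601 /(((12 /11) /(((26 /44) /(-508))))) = -7813 /12192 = -0.64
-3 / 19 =-0.16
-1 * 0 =0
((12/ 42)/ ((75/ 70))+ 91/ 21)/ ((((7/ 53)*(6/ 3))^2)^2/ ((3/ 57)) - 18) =-181481063/ 706493770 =-0.26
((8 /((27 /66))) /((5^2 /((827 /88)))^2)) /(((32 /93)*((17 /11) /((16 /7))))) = 21201799 /1785000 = 11.88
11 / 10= 1.10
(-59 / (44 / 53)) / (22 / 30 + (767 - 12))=-46905 / 498784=-0.09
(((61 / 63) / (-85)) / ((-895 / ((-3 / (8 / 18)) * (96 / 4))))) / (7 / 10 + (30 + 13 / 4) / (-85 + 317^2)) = -440974368 / 149780218105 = -0.00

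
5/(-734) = -0.01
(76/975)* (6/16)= 19/650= 0.03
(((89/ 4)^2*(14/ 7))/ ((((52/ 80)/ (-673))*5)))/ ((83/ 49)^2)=-12799330033/ 179114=-71459.13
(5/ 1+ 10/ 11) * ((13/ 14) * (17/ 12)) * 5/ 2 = 19.43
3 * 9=27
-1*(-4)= 4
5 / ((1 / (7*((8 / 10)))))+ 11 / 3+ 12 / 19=1841 / 57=32.30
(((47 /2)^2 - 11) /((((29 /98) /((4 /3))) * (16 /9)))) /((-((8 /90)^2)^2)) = -1305044409375 /59392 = -21973403.98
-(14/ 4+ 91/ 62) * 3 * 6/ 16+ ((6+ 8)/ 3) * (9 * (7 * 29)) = 1056531/ 124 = 8520.41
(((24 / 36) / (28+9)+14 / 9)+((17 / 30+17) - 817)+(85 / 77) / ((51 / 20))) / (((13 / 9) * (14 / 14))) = -552.06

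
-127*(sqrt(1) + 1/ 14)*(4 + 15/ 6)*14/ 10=-4953/ 4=-1238.25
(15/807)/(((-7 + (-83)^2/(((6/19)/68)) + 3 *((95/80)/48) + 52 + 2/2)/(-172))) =-660480/306474564581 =-0.00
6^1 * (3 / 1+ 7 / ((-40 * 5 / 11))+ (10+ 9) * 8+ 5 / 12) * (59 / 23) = 5488121 / 2300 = 2386.14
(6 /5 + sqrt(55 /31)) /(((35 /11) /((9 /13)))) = 594 /2275 + 99 * sqrt(1705) /14105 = 0.55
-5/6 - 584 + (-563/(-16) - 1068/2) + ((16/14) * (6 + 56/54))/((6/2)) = -1080.97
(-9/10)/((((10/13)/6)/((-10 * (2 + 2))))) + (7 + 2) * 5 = 1629/5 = 325.80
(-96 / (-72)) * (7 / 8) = 7 / 6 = 1.17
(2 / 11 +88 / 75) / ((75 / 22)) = 2236 / 5625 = 0.40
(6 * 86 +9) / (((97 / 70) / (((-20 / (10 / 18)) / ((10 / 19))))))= -2513700 / 97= -25914.43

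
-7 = -7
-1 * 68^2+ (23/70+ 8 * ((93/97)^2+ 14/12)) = -9102894179/1975890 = -4606.98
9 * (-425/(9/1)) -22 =-447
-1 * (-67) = 67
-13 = -13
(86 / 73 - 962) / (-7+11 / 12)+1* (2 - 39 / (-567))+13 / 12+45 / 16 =163.91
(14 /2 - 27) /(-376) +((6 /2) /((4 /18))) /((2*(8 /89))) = 113021 /1504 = 75.15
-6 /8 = -3 /4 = -0.75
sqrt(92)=2 * sqrt(23)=9.59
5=5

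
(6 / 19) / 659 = 0.00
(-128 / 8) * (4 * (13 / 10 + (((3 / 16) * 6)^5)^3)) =-1258154079050653 / 2748779069440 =-457.71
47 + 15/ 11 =532/ 11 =48.36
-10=-10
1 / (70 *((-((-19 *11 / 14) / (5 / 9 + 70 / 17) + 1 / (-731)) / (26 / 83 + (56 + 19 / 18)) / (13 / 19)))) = 557284429 / 3176134938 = 0.18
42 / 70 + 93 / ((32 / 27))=12651 / 160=79.07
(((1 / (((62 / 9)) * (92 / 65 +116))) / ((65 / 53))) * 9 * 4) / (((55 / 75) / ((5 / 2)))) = 675 / 5456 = 0.12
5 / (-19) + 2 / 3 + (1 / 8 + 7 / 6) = 773 / 456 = 1.70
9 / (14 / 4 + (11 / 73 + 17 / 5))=6570 / 5147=1.28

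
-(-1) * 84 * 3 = 252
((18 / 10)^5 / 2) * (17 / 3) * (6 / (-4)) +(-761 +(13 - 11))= -10491333 / 12500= -839.31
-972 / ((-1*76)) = 243 / 19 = 12.79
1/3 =0.33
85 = 85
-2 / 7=-0.29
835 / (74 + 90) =835 / 164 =5.09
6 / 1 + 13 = 19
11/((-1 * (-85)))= 11/85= 0.13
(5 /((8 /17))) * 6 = 255 /4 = 63.75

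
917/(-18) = -917/18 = -50.94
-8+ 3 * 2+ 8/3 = 2/3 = 0.67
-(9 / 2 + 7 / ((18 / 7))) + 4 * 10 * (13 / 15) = 247 / 9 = 27.44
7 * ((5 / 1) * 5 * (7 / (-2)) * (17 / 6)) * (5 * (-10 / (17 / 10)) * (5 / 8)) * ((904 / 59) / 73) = 86515625 / 12921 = 6695.74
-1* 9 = -9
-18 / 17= -1.06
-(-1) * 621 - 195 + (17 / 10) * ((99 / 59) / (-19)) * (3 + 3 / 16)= 76321527 / 179360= 425.52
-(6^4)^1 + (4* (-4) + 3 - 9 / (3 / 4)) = -1321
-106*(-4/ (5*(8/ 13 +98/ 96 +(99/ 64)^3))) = 4334813184/ 272848625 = 15.89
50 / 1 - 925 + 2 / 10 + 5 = -4349 / 5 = -869.80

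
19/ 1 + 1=20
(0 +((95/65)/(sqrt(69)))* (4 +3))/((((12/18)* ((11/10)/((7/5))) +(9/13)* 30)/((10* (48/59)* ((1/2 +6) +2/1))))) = 3798480* sqrt(69)/7888241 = 4.00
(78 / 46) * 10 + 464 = 11062 / 23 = 480.96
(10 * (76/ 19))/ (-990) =-0.04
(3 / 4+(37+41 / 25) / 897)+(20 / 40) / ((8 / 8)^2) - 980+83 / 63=-80048197 / 81900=-977.39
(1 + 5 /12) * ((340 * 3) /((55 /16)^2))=73984 /605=122.29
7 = 7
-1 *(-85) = 85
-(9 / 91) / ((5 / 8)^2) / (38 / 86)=-24768 / 43225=-0.57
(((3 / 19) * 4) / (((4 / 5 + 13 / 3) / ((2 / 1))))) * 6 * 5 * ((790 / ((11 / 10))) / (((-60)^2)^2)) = 79 / 193116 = 0.00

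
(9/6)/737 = 3/1474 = 0.00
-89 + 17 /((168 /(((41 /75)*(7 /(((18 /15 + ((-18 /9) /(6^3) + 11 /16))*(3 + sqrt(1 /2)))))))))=-1803889 /20285 - 246*sqrt(2) /20285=-88.94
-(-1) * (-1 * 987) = -987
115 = 115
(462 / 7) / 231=2 / 7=0.29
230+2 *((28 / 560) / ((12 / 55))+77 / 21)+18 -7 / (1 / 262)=-37877 / 24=-1578.21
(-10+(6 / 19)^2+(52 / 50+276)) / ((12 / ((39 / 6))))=3917771 / 27075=144.70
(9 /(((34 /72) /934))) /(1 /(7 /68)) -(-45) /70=7416693 /4046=1833.09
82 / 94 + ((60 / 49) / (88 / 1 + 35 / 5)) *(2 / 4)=38453 / 43757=0.88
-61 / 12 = -5.08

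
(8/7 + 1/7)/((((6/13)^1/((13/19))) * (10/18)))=4563/1330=3.43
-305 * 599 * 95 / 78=-17356025 / 78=-222513.14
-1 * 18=-18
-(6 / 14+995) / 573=-6968 / 4011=-1.74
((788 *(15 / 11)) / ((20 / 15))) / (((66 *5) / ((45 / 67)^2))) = 1196775 / 1086338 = 1.10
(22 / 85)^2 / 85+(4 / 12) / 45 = 135893 / 16581375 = 0.01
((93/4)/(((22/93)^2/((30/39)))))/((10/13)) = 804357/1936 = 415.47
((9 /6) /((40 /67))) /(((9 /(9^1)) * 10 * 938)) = 3 /11200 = 0.00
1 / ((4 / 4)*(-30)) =-1 / 30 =-0.03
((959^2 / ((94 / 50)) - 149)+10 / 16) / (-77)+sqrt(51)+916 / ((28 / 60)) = -4381.22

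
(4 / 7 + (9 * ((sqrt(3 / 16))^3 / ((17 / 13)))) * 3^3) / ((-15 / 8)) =-3159 * sqrt(3) / 680 - 32 / 105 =-8.35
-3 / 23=-0.13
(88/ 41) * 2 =176/ 41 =4.29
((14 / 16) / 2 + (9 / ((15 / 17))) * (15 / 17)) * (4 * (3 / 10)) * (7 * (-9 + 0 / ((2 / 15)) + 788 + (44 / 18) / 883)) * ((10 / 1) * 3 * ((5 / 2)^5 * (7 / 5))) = 28628280165625 / 113024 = 253293815.17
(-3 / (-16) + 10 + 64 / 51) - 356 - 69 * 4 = -506375 / 816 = -620.56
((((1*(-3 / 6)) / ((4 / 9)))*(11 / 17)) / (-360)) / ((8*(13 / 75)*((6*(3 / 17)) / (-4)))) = -55 / 9984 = -0.01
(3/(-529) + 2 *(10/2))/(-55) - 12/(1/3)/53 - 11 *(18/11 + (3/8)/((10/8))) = -68345953/3084070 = -22.16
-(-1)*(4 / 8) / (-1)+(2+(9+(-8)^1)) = 5 / 2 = 2.50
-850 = -850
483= 483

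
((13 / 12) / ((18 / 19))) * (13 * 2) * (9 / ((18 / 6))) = 3211 / 36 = 89.19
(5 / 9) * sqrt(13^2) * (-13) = -845 / 9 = -93.89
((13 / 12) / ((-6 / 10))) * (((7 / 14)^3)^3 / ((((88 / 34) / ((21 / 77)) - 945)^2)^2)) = -48859785 / 10612165867246611335168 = -0.00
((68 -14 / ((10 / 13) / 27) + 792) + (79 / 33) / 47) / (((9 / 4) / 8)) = 91484416 / 69795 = 1310.76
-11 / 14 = -0.79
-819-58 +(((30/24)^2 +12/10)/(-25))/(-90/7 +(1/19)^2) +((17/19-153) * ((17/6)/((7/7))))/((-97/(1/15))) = -876.70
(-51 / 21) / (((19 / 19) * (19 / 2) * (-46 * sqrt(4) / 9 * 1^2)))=153 / 6118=0.03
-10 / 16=-5 / 8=-0.62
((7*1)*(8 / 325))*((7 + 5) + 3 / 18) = 2044 / 975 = 2.10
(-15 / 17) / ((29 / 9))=-135 / 493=-0.27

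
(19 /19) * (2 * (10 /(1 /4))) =80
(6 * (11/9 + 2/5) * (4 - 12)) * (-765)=59568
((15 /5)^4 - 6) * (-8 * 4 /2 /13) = -1200 /13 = -92.31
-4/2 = -2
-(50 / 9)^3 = -125000 / 729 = -171.47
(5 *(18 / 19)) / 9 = 10 / 19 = 0.53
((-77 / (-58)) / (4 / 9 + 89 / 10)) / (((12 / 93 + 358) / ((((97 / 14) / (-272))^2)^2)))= 1358481816945 / 8133639797358601437184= 0.00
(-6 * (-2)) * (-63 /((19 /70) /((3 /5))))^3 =-222305785632 /6859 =-32410815.81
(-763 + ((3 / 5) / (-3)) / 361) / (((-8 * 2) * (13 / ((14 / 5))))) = 10.27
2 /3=0.67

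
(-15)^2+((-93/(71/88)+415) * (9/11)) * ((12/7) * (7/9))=431097/781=551.98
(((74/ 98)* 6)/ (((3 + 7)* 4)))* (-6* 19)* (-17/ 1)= 107559/ 490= 219.51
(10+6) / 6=8 / 3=2.67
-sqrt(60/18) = -sqrt(30)/3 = -1.83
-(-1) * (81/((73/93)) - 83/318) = 2389435/23214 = 102.93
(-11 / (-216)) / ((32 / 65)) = 715 / 6912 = 0.10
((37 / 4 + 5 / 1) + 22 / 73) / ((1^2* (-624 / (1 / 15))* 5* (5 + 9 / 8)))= -607 / 11957400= -0.00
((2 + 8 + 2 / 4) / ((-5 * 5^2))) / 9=-7 / 750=-0.01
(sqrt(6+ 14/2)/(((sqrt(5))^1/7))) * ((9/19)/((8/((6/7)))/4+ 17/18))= 1134 * sqrt(65)/5605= 1.63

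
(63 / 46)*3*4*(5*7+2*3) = 15498 / 23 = 673.83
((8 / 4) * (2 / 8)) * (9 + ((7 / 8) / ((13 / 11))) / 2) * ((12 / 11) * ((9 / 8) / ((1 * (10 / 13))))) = 7.47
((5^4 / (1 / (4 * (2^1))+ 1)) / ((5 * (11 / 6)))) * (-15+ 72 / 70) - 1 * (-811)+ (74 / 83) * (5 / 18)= -2042246 / 57519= -35.51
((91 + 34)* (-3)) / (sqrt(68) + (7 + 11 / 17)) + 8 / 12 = 1245877 / 4128 - 108375* sqrt(17) / 1376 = -22.93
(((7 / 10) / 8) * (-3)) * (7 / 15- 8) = 791 / 400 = 1.98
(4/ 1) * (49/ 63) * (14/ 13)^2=5488/ 1521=3.61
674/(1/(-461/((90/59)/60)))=-36664252/3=-12221417.33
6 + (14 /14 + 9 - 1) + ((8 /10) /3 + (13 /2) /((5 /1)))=497 /30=16.57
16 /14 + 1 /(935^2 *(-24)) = 167851193 /146869800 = 1.14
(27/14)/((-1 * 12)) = -9/56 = -0.16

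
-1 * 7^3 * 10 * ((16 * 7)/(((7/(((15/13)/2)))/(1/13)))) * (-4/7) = 235200/169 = 1391.72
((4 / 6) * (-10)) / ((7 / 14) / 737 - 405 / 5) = 29480 / 358179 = 0.08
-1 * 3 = -3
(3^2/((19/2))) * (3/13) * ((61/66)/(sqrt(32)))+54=549 * sqrt(2)/21736+54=54.04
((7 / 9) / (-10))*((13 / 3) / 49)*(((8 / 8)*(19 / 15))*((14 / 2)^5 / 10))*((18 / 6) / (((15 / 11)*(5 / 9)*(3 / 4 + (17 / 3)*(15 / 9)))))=-6523517 / 1146875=-5.69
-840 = -840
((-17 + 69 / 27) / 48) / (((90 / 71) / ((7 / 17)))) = -6461 / 66096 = -0.10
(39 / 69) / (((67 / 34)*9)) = 0.03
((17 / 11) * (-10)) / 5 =-34 / 11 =-3.09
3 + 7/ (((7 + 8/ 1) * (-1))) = 38/ 15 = 2.53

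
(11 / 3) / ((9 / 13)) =143 / 27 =5.30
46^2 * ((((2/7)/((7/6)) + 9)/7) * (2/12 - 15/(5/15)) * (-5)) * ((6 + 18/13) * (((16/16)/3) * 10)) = 68759843200/4459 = 15420462.70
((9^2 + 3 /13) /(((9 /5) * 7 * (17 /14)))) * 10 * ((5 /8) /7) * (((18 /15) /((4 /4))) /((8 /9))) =9900 /1547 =6.40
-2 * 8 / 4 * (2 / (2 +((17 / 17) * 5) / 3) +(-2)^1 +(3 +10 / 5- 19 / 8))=-103 / 22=-4.68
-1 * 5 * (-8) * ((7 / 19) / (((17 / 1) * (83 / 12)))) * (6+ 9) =50400 / 26809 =1.88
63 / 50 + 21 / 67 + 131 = 444121 / 3350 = 132.57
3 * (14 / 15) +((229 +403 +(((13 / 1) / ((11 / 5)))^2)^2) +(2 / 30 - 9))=405209083 / 219615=1845.09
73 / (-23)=-73 / 23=-3.17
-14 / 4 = -7 / 2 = -3.50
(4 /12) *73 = 73 /3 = 24.33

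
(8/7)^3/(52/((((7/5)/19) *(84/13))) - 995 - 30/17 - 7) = -26112/15648311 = -0.00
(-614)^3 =-231475544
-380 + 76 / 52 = -4921 / 13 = -378.54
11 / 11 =1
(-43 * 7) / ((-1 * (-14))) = -21.50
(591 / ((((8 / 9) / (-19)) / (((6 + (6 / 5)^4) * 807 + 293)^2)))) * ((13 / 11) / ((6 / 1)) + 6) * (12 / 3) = -249479688412082474847 / 17187500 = -14515181871248.43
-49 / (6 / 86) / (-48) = 2107 / 144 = 14.63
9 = 9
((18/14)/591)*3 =9/1379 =0.01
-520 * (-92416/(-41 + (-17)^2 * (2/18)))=-5406336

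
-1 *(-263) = 263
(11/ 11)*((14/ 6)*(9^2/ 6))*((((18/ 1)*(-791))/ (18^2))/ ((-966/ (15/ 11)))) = 3955/ 2024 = 1.95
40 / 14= 20 / 7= 2.86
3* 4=12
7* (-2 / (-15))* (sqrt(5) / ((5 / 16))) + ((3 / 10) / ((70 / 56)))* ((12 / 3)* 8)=224* sqrt(5) / 75 + 192 / 25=14.36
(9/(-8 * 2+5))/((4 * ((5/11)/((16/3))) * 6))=-0.40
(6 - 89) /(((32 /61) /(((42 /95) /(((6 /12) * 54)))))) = -35441 /13680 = -2.59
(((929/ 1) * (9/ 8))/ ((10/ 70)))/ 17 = 58527/ 136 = 430.35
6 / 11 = 0.55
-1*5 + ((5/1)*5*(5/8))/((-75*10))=-241/48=-5.02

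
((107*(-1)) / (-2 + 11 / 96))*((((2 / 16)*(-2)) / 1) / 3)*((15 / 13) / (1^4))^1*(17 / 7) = -218280 / 16471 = -13.25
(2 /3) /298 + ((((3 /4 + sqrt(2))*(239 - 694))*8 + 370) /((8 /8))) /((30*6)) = -182*sqrt(2) /9 - 17579 /1341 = -41.71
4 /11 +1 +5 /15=56 /33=1.70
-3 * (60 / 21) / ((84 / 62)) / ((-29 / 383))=118730 / 1421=83.55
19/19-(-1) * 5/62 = 67/62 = 1.08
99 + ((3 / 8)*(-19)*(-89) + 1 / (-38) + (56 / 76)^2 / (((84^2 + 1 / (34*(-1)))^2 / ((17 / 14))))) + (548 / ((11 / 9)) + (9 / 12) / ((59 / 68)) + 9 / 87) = 3699020564421273391481 / 3128320505191766632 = 1182.43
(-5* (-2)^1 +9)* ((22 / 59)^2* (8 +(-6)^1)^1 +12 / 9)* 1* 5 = 1598660 / 10443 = 153.08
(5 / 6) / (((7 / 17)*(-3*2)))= -85 / 252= -0.34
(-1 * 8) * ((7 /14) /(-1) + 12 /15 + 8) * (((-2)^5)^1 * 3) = 6374.40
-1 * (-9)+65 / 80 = 157 / 16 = 9.81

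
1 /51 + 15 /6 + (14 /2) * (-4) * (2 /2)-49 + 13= -6271 /102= -61.48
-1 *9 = -9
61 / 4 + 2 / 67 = 4095 / 268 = 15.28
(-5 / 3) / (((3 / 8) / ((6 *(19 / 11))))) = -1520 / 33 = -46.06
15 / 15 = 1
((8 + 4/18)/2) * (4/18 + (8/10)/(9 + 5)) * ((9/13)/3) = 3256/12285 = 0.27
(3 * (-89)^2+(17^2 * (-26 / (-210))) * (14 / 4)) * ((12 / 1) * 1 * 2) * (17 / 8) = 12182999 / 10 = 1218299.90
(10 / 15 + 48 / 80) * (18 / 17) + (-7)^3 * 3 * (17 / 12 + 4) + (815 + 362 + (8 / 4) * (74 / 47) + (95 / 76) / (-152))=-10668643551 / 2428960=-4392.27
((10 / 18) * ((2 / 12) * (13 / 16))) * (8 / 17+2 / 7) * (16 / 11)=325 / 3927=0.08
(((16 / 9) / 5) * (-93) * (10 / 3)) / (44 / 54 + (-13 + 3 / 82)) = 244032 / 26897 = 9.07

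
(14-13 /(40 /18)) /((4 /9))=1467 /80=18.34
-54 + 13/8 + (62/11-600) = -646.74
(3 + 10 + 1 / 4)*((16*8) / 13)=1696 / 13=130.46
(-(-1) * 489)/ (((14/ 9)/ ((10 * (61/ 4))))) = 1342305/ 28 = 47939.46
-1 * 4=-4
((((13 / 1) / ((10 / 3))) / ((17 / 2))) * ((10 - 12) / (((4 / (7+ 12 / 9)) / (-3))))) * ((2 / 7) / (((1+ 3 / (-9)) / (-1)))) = -585 / 238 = -2.46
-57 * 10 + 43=-527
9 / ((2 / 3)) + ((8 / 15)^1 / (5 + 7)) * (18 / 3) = 413 / 30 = 13.77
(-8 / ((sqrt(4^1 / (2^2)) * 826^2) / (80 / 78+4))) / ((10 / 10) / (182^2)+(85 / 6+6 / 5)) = -0.00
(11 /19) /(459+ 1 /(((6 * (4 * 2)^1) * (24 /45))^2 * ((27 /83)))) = 4866048 /3857930753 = 0.00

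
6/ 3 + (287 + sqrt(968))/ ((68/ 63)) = 693 * sqrt(2)/ 34 + 18217/ 68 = 296.72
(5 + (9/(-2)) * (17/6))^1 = -31/4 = -7.75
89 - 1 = 88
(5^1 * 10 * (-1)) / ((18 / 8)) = -22.22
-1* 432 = -432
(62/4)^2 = 961/4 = 240.25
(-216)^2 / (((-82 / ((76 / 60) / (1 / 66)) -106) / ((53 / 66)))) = -2610144 / 7453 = -350.21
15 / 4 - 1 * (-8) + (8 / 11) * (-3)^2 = 18.30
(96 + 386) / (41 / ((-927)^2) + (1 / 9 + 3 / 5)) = 2070982890 / 3055597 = 677.77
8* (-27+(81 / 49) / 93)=-327888 / 1519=-215.86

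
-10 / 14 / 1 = -5 / 7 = -0.71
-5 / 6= -0.83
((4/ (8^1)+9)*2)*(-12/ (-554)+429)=2257941/ 277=8151.41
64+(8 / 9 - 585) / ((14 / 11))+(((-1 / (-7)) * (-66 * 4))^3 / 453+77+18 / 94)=-19111670275 / 43816878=-436.17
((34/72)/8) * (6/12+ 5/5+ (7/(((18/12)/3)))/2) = 0.50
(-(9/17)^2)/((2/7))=-567/578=-0.98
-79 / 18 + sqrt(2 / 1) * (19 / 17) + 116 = 19 * sqrt(2) / 17 + 2009 / 18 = 113.19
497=497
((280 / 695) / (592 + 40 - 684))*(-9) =126 / 1807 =0.07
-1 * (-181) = 181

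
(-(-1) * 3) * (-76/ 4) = -57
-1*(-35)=35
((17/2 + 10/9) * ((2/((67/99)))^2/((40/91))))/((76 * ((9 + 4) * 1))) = 0.19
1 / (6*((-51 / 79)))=-79 / 306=-0.26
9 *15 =135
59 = 59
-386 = -386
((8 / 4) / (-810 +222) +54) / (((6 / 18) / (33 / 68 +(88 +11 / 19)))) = 1826752125 / 126616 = 14427.50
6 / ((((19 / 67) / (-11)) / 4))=-17688 / 19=-930.95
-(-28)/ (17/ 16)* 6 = 2688/ 17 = 158.12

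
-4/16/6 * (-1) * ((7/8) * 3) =0.11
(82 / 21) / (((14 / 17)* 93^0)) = 697 / 147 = 4.74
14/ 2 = 7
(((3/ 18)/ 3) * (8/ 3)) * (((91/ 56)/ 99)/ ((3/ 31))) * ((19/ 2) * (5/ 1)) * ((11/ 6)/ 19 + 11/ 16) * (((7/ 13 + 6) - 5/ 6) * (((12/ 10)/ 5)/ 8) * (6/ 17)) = 179335/ 3172608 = 0.06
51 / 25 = 2.04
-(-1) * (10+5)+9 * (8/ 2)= 51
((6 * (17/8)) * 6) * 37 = 5661/2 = 2830.50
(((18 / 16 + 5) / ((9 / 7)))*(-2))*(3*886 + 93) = -314531 / 12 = -26210.92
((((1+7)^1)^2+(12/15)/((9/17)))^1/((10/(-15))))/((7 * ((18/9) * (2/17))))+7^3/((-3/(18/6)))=-84559/210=-402.66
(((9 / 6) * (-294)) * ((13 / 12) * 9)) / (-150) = 5733 / 200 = 28.66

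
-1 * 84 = -84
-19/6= -3.17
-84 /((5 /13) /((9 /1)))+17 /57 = -560111 /285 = -1965.30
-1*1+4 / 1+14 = 17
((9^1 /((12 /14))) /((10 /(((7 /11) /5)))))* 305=8967 /220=40.76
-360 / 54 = -20 / 3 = -6.67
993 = 993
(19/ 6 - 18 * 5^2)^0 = 1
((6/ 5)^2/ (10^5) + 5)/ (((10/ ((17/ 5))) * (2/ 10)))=53125153/ 6250000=8.50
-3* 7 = -21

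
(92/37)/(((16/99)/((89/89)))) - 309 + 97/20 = -106843/370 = -288.76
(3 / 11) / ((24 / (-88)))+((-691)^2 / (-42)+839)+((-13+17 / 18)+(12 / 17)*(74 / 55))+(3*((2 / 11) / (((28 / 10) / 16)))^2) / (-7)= -334711535639 / 31749795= -10542.16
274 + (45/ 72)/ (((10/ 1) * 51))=223585/ 816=274.00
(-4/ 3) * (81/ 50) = -2.16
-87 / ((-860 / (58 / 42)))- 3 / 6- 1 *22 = -134609 / 6020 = -22.36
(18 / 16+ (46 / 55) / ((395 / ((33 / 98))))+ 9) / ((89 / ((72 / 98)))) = 70553943 / 844071550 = 0.08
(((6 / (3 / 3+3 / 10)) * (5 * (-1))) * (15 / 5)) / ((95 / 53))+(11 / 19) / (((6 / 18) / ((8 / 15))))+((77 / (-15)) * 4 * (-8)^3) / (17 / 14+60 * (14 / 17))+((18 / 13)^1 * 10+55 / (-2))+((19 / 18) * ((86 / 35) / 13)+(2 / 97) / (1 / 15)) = 156.82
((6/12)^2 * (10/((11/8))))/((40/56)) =28/11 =2.55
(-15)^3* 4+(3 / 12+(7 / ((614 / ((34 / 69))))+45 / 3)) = -1142589361 / 84732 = -13484.74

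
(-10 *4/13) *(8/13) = -320/169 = -1.89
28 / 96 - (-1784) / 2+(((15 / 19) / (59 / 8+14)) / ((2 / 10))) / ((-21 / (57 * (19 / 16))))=49935 / 56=891.70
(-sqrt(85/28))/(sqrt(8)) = -sqrt(1190)/56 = -0.62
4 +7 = 11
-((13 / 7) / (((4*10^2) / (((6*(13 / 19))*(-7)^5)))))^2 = -1481836332249 / 14440000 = -102620.24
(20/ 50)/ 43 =2/ 215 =0.01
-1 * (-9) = 9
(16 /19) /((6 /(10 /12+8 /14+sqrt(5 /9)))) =8 * sqrt(5) /171+236 /1197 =0.30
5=5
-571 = -571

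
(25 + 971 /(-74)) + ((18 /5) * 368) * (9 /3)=3986.28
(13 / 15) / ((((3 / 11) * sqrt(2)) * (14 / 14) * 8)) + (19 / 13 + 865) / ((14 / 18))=143 * sqrt(2) / 720 + 101376 / 91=1114.30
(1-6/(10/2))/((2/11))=-11/10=-1.10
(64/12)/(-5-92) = -0.05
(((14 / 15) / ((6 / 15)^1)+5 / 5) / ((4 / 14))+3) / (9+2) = 4 / 3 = 1.33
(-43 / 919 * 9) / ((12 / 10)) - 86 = -158713 / 1838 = -86.35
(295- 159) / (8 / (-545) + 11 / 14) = 176.39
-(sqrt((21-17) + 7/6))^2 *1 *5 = -155/6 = -25.83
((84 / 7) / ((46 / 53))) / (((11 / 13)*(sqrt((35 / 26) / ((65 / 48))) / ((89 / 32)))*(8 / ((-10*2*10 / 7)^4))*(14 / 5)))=6227914062500*sqrt(42) / 29765197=1355996.27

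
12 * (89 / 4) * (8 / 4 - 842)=-224280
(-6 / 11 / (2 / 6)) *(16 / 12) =-24 / 11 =-2.18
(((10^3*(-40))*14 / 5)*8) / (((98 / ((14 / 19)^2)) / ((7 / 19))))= -12544000 / 6859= -1828.84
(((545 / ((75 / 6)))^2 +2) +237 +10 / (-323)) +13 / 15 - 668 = 35678476 / 24225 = 1472.80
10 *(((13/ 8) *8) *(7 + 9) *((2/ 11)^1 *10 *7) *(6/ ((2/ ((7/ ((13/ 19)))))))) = 8937600/ 11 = 812509.09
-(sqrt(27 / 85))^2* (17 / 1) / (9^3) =-1 / 135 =-0.01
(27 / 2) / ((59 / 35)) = 945 / 118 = 8.01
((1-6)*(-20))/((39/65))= 500/3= 166.67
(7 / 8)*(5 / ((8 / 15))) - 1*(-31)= 2509 / 64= 39.20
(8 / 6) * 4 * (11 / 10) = 88 / 15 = 5.87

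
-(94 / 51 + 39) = -2083 / 51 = -40.84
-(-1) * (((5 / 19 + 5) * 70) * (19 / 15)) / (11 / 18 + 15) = 8400 / 281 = 29.89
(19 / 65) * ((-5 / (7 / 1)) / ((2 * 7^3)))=-19 / 62426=-0.00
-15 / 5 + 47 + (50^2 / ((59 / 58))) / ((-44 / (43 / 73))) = 525838 / 47377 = 11.10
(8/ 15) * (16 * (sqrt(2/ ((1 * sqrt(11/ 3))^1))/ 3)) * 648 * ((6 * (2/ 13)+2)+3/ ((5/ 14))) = 6782976 * 11^(3/ 4) * sqrt(2) * 3^(1/ 4)/ 3575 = 21329.67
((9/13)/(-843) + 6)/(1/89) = 1950435/3653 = 533.93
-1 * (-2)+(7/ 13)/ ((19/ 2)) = 508/ 247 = 2.06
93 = 93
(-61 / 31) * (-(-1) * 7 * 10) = -4270 / 31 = -137.74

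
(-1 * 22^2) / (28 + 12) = -121 / 10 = -12.10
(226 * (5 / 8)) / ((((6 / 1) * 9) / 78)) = 7345 / 36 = 204.03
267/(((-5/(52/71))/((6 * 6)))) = -499824/355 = -1407.95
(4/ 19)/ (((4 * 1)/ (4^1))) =4/ 19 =0.21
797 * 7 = 5579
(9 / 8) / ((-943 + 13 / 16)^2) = 32 / 25250625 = 0.00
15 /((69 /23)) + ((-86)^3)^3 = -257327417311663611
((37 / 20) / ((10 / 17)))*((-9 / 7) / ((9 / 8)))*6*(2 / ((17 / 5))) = -444 / 35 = -12.69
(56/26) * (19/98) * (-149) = -5662/91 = -62.22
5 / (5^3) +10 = 251 / 25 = 10.04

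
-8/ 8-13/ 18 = -31/ 18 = -1.72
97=97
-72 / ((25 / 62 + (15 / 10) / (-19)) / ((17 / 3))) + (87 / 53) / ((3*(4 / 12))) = -12719919 / 10123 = -1256.54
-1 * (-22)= 22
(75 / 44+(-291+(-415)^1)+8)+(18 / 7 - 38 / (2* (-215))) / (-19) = -876241147 / 1258180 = -696.44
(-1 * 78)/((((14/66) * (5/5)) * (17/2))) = -5148/119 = -43.26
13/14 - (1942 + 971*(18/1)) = -271867/14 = -19419.07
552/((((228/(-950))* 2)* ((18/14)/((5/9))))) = -40250/81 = -496.91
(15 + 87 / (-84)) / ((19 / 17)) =6647 / 532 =12.49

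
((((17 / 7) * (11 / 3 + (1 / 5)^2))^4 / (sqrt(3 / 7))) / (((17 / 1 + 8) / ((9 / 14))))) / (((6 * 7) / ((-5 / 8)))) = -3.84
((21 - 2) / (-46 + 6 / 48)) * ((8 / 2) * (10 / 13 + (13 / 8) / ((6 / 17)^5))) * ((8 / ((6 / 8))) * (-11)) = 201123135268 / 3478059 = 57826.26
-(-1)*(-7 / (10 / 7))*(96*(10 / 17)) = -4704 / 17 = -276.71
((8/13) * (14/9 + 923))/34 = 33284/1989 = 16.73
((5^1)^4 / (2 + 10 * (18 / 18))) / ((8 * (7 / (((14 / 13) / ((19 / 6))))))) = 625 / 1976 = 0.32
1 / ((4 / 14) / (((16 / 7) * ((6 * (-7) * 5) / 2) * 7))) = -5880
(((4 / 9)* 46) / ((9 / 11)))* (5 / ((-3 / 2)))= -20240 / 243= -83.29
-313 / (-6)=52.17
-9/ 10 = -0.90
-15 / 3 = -5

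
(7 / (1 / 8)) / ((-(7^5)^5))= -8 / 191581231380566414401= -0.00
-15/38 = -0.39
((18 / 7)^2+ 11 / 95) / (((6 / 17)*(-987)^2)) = 532423 / 27208540170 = 0.00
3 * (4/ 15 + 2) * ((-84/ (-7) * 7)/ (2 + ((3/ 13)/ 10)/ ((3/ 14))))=37128/ 137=271.01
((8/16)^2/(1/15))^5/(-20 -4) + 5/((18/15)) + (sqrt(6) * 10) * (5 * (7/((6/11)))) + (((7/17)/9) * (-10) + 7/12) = -33348029/1253376 + 1925 * sqrt(6)/3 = 1545.15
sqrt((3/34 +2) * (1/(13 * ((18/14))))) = sqrt(219674)/1326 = 0.35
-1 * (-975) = 975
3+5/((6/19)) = 113/6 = 18.83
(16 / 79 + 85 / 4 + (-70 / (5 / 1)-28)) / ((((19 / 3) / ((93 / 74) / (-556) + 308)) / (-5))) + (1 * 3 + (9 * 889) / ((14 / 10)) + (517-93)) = 144813904163 / 13001504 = 11138.24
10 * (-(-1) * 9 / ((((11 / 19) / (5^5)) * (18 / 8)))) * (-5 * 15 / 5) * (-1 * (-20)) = -712500000 / 11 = -64772727.27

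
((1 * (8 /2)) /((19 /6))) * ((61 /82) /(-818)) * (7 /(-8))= 1281 /1274444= 0.00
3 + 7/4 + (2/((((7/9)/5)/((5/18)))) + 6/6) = 261/28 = 9.32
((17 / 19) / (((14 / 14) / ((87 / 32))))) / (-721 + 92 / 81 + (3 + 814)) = 119799 / 4783744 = 0.03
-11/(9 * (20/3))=-11/60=-0.18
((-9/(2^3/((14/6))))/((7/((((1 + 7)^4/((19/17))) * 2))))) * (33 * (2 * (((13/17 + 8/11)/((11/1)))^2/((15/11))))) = -2447.38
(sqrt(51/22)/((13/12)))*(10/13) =60*sqrt(1122)/1859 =1.08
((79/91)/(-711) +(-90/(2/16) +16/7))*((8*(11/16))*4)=-12931798/819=-15789.74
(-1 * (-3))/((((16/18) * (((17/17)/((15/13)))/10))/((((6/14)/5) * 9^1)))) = 10935/364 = 30.04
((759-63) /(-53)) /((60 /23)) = -1334 /265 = -5.03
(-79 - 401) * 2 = -960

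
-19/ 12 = -1.58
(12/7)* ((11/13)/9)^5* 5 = 3221020/51157120833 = 0.00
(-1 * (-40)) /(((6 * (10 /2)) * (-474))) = -2 /711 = -0.00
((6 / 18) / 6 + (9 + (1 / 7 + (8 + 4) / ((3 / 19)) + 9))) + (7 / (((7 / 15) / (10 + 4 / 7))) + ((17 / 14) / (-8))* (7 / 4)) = 1018097 / 4032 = 252.50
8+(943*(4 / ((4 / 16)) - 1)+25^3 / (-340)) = 959279 / 68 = 14107.04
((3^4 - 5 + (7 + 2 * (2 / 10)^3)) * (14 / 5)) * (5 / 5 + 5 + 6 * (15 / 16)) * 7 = 47287989 / 2500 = 18915.20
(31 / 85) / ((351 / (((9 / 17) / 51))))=31 / 2874105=0.00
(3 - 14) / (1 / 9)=-99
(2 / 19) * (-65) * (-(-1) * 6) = -780 / 19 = -41.05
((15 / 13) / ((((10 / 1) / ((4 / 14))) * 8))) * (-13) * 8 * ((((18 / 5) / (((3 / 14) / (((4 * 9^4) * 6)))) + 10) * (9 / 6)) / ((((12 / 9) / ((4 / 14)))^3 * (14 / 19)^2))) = -580157200899 / 18823840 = -30820.34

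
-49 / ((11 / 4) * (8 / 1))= -49 / 22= -2.23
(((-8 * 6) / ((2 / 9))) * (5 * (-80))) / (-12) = -7200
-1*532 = -532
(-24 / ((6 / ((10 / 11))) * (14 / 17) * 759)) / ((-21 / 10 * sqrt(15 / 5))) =3400 * sqrt(3) / 3681909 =0.00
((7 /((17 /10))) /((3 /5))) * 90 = 10500 /17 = 617.65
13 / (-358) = -13 / 358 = -0.04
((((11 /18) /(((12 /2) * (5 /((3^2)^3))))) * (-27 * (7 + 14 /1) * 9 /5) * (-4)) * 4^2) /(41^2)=24249456 /42025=577.02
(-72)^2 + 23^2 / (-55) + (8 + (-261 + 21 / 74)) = 20031179 / 4070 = 4921.67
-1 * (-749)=749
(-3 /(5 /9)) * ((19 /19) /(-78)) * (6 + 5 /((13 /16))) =711 /845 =0.84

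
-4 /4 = -1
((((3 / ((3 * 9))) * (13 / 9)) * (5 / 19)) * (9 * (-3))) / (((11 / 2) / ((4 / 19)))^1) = -0.04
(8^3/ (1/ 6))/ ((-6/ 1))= -512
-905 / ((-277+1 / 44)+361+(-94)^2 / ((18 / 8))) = -358380 / 1588409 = -0.23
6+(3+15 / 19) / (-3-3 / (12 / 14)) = 1338 / 247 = 5.42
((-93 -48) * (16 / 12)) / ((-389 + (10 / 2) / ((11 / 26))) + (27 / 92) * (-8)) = 1012 / 2043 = 0.50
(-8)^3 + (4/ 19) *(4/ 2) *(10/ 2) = -9688/ 19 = -509.89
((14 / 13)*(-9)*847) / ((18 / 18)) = -106722 / 13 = -8209.38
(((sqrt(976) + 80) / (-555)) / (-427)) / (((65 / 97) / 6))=776 * sqrt(61) / 5134675 + 3104 / 1026935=0.00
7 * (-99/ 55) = -63/ 5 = -12.60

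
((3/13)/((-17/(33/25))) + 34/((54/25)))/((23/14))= 32836328/3431025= 9.57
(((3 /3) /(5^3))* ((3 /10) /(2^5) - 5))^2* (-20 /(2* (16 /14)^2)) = -124970041 /10240000000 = -0.01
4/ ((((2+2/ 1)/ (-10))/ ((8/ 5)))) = -16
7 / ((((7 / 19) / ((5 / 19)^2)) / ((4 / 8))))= 25 / 38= 0.66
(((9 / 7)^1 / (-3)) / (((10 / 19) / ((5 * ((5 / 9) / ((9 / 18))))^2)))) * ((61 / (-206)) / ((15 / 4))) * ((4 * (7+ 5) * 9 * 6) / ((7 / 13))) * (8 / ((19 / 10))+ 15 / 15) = 251222400 / 5047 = 49776.58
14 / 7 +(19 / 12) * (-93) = -581 / 4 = -145.25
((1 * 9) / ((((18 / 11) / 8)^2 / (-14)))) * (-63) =189728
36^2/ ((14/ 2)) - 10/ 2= 1261/ 7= 180.14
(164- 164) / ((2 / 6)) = 0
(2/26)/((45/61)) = 61/585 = 0.10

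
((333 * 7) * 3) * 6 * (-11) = -461538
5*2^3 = 40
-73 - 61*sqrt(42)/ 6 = -138.89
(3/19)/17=3/323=0.01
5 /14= 0.36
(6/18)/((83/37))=37/249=0.15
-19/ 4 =-4.75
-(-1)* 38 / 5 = 38 / 5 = 7.60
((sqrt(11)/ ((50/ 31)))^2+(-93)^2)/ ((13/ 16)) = 86532284/ 8125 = 10650.13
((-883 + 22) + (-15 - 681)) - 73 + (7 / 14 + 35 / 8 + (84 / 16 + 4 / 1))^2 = -91551 / 64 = -1430.48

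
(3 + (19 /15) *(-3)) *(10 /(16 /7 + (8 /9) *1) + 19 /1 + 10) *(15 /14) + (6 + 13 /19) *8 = 34469 /1330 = 25.92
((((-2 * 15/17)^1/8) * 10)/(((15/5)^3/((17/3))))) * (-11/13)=0.39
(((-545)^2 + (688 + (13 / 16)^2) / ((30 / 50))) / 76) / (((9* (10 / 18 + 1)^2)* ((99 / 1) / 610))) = 69843988925 / 62920704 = 1110.03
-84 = -84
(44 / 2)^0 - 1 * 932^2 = -868623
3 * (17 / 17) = 3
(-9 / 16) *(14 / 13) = -63 / 104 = -0.61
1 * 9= 9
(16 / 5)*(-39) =-624 / 5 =-124.80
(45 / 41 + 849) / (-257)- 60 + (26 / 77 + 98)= 28421466 / 811349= 35.03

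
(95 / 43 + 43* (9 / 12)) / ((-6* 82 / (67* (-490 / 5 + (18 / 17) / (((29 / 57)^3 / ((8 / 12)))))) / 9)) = 22879290884433 / 5847701752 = 3912.53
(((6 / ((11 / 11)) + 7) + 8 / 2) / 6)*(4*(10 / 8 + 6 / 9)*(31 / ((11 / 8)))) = 48484 / 99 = 489.74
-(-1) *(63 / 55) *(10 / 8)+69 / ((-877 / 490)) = -1432389 / 38588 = -37.12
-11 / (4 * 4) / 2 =-11 / 32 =-0.34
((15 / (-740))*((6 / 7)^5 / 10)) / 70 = -1458 / 108825325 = -0.00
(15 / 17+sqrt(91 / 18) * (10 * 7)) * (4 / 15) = 4 / 17+28 * sqrt(182) / 9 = 42.21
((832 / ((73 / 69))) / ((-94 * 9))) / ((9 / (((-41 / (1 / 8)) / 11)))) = 3138304 / 1019007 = 3.08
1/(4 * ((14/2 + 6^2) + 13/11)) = 11/1944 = 0.01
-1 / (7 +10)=-1 / 17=-0.06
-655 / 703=-0.93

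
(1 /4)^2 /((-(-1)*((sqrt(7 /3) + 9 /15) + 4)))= 345 /22592-25*sqrt(21) /22592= 0.01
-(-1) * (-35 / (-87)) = 35 / 87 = 0.40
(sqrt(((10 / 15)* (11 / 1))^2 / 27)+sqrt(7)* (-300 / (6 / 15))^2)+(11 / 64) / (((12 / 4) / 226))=1488249.47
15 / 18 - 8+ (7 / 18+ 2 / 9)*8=-41 / 18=-2.28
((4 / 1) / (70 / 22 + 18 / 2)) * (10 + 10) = 440 / 67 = 6.57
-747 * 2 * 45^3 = -136140750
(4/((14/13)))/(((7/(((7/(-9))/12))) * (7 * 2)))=-0.00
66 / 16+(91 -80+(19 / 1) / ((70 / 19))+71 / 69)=411731 / 19320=21.31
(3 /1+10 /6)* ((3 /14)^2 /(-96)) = -1 /448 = -0.00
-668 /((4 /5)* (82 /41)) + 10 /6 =-2495 /6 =-415.83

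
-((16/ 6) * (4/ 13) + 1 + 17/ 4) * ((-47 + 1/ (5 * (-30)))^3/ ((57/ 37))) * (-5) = -12282982896177389/ 6002100000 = -2046447.56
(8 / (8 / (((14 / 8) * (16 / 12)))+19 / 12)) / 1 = 672 / 421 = 1.60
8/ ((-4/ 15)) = -30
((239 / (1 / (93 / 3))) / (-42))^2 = 54893281 / 1764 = 31118.64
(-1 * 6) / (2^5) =-3 / 16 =-0.19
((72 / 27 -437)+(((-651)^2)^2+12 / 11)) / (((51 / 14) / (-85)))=-414892833357520 / 99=-4190836700581.01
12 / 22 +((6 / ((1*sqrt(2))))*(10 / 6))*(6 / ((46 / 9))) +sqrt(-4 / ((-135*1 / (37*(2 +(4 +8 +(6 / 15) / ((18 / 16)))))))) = 6 / 11 +2*sqrt(71706) / 135 +135*sqrt(2) / 23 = 12.81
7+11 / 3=32 / 3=10.67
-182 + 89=-93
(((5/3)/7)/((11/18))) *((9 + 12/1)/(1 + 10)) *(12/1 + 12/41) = 45360/4961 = 9.14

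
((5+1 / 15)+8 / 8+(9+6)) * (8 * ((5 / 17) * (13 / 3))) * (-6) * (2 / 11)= -131456 / 561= -234.32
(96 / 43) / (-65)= -96 / 2795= -0.03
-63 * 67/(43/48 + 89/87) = -5875632/2671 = -2199.79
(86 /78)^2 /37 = 1849 /56277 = 0.03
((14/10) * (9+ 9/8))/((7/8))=81/5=16.20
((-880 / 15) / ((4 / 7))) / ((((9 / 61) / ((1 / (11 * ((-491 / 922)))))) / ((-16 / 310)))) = -12598208 / 2054835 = -6.13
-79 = -79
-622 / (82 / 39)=-12129 / 41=-295.83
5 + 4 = 9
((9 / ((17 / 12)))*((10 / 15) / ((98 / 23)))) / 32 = 207 / 6664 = 0.03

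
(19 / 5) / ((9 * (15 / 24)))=152 / 225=0.68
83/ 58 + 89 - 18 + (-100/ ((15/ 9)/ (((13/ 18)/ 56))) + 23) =230585/ 2436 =94.66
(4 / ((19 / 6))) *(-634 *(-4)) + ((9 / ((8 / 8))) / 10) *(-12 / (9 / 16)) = 302496 / 95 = 3184.17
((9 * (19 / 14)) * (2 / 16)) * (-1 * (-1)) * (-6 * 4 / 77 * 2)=-513 / 539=-0.95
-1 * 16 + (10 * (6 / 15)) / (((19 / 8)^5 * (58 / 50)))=-1145633136 / 71806871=-15.95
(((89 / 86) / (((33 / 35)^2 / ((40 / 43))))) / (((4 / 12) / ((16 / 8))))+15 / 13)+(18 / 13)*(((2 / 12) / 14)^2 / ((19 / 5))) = 497237831575 / 64987010088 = 7.65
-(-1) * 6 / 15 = 2 / 5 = 0.40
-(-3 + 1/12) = 35/12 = 2.92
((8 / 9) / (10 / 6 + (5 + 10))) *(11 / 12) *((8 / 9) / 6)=0.01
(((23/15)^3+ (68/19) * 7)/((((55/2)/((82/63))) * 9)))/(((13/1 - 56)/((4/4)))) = -301378372/85988739375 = -0.00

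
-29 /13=-2.23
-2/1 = -2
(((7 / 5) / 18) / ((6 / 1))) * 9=7 / 60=0.12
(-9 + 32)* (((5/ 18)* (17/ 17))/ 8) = 115/ 144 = 0.80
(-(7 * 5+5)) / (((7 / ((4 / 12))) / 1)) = -40 / 21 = -1.90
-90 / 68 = -45 / 34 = -1.32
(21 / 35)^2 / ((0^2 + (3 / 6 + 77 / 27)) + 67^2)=486 / 6064675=0.00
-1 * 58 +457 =399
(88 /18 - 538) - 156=-6202 /9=-689.11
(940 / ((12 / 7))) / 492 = 1645 / 1476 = 1.11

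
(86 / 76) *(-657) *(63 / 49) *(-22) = 2796849 / 133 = 21028.94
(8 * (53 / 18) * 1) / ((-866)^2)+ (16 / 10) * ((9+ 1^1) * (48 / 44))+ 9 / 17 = 5674739474 / 315543987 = 17.98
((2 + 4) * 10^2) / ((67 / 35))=313.43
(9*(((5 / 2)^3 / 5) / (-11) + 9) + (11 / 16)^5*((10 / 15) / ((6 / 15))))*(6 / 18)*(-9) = -2723227853 / 11534336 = -236.10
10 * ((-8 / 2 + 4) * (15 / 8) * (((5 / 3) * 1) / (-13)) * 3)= 0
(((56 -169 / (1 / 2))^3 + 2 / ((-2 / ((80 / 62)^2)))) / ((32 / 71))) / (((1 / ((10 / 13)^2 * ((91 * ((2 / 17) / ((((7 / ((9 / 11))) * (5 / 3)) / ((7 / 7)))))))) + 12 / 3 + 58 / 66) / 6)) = -3408370566992820 / 81397661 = -41873077.50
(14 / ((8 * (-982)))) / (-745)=7 / 2926360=0.00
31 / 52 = 0.60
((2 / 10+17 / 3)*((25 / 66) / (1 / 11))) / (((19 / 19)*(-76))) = -0.32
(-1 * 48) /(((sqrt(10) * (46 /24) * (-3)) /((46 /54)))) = 32 * sqrt(10) /45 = 2.25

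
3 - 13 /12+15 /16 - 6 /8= 101 /48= 2.10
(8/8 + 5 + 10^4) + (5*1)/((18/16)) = 90094/9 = 10010.44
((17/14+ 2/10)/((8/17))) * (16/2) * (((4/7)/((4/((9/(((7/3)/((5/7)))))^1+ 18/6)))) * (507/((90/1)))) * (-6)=-40104207/60025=-668.13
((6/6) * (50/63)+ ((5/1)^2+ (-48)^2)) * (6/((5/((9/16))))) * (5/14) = 440331/784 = 561.65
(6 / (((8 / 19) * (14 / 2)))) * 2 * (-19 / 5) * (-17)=18411 / 70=263.01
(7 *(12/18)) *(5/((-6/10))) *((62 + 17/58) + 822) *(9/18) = -8975575/522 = -17194.59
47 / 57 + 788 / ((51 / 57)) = 881.53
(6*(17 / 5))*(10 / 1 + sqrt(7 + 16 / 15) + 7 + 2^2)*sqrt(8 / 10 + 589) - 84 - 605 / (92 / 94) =-32299 / 46 + 1122*sqrt(983) / 25 + 2142*sqrt(14745) / 25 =11109.00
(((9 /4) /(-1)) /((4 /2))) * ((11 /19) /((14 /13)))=-1287 /2128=-0.60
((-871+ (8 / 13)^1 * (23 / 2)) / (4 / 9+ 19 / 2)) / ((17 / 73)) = -14757534 / 39559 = -373.05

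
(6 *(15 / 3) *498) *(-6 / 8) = -11205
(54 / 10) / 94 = 27 / 470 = 0.06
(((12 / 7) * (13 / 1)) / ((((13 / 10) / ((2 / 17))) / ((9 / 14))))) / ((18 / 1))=60 / 833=0.07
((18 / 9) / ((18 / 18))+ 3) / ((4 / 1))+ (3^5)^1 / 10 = 25.55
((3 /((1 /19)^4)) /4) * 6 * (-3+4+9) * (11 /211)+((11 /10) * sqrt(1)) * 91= 645300161 /2110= 305829.46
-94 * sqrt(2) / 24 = -47 * sqrt(2) / 12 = -5.54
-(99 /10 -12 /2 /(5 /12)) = 9 /2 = 4.50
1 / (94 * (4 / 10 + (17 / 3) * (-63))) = -5 / 167602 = -0.00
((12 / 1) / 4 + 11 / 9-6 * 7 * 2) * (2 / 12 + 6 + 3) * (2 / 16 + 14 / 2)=-375155 / 72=-5210.49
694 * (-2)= -1388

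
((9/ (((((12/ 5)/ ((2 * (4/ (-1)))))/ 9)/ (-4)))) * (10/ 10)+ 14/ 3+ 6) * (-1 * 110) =-359920/ 3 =-119973.33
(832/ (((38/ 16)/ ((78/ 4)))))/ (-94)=-64896/ 893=-72.67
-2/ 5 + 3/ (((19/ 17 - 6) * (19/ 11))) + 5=33466/ 7885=4.24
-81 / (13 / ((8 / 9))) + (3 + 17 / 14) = -241 / 182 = -1.32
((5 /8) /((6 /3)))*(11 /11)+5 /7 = 115 /112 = 1.03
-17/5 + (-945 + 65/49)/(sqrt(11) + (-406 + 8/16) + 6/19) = -2487688149/2323106905 + 13354112*sqrt(11)/2323106905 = -1.05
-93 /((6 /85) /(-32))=42160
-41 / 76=-0.54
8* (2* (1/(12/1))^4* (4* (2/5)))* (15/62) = 1/3348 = 0.00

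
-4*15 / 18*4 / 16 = -5 / 6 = -0.83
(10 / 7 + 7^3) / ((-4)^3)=-2411 / 448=-5.38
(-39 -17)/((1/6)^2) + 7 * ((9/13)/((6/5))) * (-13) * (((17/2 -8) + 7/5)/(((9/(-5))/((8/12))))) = -35623/18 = -1979.06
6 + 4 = 10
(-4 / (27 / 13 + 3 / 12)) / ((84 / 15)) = -260 / 847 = -0.31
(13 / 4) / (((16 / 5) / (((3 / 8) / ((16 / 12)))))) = 585 / 2048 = 0.29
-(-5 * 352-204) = 1964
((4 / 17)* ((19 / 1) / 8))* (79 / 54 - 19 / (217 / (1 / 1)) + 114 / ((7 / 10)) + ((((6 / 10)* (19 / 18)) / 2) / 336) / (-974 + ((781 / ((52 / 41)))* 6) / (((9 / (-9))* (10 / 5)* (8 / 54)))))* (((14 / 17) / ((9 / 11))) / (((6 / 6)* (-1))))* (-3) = 362810621401921 / 1309168456740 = 277.13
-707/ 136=-5.20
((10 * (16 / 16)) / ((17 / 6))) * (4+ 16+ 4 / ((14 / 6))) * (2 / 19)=8.07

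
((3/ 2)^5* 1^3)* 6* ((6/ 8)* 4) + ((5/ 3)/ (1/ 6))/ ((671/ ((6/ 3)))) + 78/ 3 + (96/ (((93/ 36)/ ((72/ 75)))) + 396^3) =516691301876403/ 8320400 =62099334.39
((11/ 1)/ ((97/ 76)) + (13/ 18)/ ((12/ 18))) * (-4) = -11293/ 291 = -38.81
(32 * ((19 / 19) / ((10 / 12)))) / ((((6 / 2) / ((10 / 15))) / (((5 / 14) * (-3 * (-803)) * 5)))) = 256960 / 7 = 36708.57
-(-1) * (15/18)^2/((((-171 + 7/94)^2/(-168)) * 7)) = -441800/774445467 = -0.00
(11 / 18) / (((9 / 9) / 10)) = 55 / 9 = 6.11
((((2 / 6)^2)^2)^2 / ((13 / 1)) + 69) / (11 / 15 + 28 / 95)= 559095710 / 8330283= 67.12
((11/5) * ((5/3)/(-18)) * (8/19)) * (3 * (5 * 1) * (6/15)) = -88/171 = -0.51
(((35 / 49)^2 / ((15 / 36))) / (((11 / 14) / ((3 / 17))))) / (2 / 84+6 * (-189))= -2160 / 8906249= -0.00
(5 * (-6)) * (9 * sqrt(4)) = -540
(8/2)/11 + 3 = 37/11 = 3.36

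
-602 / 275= -2.19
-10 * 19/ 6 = -95/ 3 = -31.67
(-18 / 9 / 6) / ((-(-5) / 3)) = -1 / 5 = -0.20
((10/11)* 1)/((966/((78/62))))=65/54901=0.00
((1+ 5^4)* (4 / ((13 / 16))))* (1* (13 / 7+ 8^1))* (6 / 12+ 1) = 4146624 / 91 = 45567.30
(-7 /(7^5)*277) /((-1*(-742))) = -277 /1781542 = -0.00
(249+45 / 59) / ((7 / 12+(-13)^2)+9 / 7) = 1237824 / 846827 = 1.46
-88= -88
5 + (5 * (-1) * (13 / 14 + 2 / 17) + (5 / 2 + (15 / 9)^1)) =1405 / 357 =3.94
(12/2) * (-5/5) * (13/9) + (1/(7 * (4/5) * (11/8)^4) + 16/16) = -2341841/307461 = -7.62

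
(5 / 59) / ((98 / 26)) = 65 / 2891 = 0.02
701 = 701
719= 719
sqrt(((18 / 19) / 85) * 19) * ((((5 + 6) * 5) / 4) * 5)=165 * sqrt(170) / 68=31.64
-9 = -9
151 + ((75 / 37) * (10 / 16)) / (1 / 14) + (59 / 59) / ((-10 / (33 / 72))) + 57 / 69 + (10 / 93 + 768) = 937.62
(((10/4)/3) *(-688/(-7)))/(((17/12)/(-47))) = -323360/119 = -2717.31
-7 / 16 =-0.44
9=9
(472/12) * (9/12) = 59/2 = 29.50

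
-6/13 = -0.46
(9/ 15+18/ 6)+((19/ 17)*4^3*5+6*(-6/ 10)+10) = 6250/ 17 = 367.65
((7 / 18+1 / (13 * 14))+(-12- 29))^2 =1105961536 / 670761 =1648.82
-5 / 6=-0.83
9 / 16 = 0.56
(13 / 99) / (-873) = -13 / 86427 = -0.00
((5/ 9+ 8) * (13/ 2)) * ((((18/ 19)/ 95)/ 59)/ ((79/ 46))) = 0.01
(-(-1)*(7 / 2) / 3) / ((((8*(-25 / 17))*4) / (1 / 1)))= -119 / 4800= -0.02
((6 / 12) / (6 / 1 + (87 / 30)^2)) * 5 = 250 / 1441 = 0.17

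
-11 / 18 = -0.61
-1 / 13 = -0.08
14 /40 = 7 /20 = 0.35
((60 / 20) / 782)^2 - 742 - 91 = -509399483 / 611524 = -833.00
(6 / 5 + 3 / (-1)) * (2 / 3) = -6 / 5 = -1.20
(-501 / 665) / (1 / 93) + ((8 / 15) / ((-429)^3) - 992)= -1062.06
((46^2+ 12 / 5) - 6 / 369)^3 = 2211257149273822616 / 232608375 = 9506352250.96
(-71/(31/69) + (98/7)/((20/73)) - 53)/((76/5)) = -49579/4712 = -10.52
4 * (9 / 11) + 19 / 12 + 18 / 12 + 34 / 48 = 1865 / 264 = 7.06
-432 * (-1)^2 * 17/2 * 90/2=-165240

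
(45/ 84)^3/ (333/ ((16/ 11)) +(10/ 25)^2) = 0.00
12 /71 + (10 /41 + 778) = 2265960 /2911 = 778.41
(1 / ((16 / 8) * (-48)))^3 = -1 / 884736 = -0.00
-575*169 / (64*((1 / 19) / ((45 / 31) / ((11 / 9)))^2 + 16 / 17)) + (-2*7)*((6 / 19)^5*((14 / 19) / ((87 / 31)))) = -1551.75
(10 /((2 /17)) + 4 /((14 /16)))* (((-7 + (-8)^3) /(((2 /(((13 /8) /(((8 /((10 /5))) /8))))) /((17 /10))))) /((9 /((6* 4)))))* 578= -6927934299 /35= -197940979.97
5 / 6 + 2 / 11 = 67 / 66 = 1.02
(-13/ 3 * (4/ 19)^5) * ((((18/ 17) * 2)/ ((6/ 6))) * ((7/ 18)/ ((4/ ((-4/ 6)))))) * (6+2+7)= 465920/ 126281049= 0.00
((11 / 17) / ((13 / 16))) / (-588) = -44 / 32487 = -0.00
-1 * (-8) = 8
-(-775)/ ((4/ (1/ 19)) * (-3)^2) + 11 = 8299/ 684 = 12.13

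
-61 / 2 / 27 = -61 / 54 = -1.13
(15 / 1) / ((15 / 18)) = 18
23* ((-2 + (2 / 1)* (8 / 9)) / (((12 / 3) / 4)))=-46 / 9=-5.11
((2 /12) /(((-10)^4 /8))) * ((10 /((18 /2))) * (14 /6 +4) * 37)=703 /20250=0.03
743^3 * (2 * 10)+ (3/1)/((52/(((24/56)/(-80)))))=238884409836791/29120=8203448140.00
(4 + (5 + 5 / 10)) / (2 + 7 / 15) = 285 / 74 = 3.85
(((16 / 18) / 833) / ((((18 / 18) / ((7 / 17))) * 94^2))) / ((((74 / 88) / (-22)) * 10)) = -968 / 7440563655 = -0.00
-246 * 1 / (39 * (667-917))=41 / 1625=0.03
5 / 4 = 1.25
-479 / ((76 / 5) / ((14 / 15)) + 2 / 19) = -63707 / 2180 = -29.22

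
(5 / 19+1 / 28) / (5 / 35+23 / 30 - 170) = -2385 / 1349342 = -0.00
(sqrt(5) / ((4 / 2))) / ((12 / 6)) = sqrt(5) / 4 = 0.56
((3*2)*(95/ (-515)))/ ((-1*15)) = 38/ 515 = 0.07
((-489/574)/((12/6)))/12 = -163/4592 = -0.04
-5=-5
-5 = -5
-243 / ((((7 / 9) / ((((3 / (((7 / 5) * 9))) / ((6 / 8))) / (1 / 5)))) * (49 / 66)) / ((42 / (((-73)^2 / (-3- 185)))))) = 1809086400 / 1827847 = 989.74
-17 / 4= -4.25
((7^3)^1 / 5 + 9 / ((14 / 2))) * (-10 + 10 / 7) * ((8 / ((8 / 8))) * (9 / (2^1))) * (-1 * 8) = 8453376 / 49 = 172517.88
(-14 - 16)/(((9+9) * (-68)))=5/204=0.02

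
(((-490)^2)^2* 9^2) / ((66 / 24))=18677955240000 / 11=1697995930909.09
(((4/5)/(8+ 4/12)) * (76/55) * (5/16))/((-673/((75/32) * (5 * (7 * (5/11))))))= -5985/2605856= -0.00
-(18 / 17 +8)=-154 / 17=-9.06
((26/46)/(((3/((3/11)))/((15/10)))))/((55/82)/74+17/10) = 591630/13118809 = 0.05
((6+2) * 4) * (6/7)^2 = 1152/49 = 23.51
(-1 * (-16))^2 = 256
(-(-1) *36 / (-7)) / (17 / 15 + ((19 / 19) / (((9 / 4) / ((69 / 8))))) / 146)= -52560 / 11851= -4.44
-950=-950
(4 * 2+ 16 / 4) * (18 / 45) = 24 / 5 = 4.80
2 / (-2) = -1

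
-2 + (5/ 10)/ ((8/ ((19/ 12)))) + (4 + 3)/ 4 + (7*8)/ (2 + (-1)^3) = 10723/ 192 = 55.85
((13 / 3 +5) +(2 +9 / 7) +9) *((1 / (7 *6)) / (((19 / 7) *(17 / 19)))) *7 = 227 / 153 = 1.48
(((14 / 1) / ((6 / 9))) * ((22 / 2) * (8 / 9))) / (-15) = -616 / 45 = -13.69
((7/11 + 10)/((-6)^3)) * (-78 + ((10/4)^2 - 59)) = 6799/1056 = 6.44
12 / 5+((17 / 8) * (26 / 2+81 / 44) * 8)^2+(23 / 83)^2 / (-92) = 4244893153033 / 66685520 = 63655.40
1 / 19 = 0.05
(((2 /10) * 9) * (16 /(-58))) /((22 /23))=-828 /1595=-0.52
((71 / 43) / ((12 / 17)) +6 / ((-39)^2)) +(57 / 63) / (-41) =58089557 / 25027548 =2.32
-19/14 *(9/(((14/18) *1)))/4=-1539/392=-3.93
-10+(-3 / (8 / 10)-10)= -95 / 4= -23.75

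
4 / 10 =2 / 5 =0.40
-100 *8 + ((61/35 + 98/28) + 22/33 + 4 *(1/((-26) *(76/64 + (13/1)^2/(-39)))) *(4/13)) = -4255442281/5358990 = -794.08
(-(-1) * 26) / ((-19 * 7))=-26 / 133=-0.20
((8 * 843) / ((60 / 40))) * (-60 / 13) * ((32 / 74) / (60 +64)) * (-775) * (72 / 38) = 971136000 / 9139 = 106262.83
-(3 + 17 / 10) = -4.70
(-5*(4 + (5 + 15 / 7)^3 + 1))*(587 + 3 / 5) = -372288670 / 343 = -1085389.71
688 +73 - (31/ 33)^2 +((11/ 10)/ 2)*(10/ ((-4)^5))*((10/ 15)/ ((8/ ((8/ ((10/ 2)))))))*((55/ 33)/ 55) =760.12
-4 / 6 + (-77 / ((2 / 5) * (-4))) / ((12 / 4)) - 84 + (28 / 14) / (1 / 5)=-469 / 8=-58.62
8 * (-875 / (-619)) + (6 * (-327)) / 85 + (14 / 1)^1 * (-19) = -14615068 / 52615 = -277.77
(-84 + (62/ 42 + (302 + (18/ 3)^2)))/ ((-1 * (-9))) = 5365/ 189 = 28.39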